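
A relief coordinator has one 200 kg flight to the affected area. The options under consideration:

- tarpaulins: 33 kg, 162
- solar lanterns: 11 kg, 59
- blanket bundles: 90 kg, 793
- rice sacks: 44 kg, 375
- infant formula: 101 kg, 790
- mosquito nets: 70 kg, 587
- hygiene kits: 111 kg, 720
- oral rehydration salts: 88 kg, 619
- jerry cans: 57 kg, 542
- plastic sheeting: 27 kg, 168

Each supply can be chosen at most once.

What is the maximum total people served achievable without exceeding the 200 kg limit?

1710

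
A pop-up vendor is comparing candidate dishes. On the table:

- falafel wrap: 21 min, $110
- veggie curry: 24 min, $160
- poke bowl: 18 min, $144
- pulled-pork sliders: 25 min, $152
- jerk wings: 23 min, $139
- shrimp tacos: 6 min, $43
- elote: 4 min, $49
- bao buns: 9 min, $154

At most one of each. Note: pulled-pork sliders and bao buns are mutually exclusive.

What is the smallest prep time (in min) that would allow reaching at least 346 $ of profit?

31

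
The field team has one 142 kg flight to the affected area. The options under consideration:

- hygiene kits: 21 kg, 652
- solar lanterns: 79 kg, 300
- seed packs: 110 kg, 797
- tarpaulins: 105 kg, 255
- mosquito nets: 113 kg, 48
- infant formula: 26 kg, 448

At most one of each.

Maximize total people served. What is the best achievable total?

1449

Greedy by ratio would take hygiene kits + solar lanterns + infant formula: 126 kg used, total 1400.
Dropping solar lanterns and infant formula frees 105 kg; slotting in seed packs (110 kg) lifts the total to 1449 at 131 kg.
Nothing else within 142 kg beats 1449.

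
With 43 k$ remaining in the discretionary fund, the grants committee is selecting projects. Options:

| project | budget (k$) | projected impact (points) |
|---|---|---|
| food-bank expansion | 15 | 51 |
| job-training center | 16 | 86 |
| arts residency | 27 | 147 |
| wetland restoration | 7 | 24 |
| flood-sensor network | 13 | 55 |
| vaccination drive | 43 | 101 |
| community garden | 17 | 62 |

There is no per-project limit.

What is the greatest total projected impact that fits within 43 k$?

233

Taking job-training center + arts residency: 43 k$ used, 233 in projected impact.
Nothing else within 43 k$ beats 233.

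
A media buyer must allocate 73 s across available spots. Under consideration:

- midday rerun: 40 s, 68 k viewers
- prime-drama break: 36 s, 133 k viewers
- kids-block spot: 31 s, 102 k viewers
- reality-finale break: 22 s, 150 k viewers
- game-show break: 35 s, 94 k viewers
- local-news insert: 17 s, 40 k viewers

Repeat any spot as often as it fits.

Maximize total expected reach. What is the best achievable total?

The ratio ordering already packs tightly: 3×reality-finale break, 66 s, 450.

450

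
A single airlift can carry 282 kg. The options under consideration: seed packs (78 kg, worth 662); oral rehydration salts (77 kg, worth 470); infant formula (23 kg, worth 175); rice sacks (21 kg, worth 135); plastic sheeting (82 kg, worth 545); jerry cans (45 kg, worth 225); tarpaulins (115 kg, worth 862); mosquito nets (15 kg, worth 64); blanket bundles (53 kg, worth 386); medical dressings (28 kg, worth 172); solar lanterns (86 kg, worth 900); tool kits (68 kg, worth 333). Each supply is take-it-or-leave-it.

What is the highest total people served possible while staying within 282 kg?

Density check — solar lanterns 10.47, seed packs 8.49, infant formula 7.61 are the best per kg.
Filling by ratio: seed packs + infant formula + rice sacks + mosquito nets + blanket bundles + solar lanterns for 2322, with 6 kg left unused.
A better packing is seed packs + tarpaulins + solar lanterns: 279 kg, total 2424.

2424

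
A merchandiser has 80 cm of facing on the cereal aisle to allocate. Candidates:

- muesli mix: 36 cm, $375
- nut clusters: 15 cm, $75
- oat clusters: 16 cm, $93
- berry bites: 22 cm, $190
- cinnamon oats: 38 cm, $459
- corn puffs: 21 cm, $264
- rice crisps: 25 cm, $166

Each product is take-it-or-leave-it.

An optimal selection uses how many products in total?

The maximum weekly sales within 80 cm is 834.
For example muesli mix + cinnamon oats achieves it, using 74 cm.
Every optimal selection uses 2 products.

2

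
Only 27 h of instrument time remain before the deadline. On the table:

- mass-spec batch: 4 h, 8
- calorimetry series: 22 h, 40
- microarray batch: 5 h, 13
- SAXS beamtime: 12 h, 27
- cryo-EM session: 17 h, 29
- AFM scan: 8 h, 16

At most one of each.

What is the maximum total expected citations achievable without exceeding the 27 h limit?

Density check — microarray batch 2.60, SAXS beamtime 2.25, mass-spec batch 2.00 are the best per h.
Filling by ratio: mass-spec batch + microarray batch + SAXS beamtime for 48, with 6 h left unused.
The 4 h tied up in mass-spec batch is better spent on AFM scan — total rises to 56 (25 h).
Nothing else within 27 h beats 56.

56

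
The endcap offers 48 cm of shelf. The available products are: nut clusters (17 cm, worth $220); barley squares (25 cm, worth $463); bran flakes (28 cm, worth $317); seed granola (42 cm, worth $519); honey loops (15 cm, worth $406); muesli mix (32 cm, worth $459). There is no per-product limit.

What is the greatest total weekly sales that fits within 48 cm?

1218

Ranking by ratio (weekly sales/cm): honey loops 27.07, barley squares 18.52, muesli mix 14.34, nut clusters 12.94.
3×honey loops uses 45 of the 48 cm and totals 1218.
Every other selection either busts 48 cm or fails to beat 1218.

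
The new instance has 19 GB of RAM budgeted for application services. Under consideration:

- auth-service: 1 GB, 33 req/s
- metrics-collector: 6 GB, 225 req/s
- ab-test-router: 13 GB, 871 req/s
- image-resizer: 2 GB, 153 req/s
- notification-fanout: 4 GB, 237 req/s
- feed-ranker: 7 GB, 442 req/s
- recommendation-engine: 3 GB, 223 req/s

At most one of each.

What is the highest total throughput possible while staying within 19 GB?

1280

Density check — image-resizer 76.50, recommendation-engine 74.33, ab-test-router 67.00, feed-ranker 63.14 are the best per GB.
Auth-service + ab-test-router + image-resizer + recommendation-engine uses 19 of the 19 GB and totals 1280.
Runner-up ab-test-router + image-resizer + notification-fanout tops out at 1261.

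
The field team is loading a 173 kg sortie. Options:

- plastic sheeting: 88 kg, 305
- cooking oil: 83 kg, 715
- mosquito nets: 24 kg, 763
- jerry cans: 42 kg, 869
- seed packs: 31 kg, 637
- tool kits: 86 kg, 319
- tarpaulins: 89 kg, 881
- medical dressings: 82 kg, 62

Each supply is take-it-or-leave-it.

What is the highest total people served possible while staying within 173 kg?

2513

Ranking by ratio (people served/kg): mosquito nets 31.79, jerry cans 20.69, seed packs 20.55, tarpaulins 9.90.
Taking the top-ratio supplies first gives mosquito nets + jerry cans + seed packs for 2269 (97 kg).
Dropping seed packs frees 31 kg; slotting in tarpaulins (89 kg) lifts the total to 2513 at 155 kg.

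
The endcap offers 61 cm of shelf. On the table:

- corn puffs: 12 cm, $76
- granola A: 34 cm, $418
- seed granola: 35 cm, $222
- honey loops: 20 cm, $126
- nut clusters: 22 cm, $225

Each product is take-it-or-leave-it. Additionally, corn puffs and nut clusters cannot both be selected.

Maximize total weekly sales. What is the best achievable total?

643

Density check — granola A 12.29, nut clusters 10.23, seed granola 6.34, corn puffs 6.33 are the best per cm.
The ratio ordering already packs tightly: granola A + nut clusters, 56 cm, 643.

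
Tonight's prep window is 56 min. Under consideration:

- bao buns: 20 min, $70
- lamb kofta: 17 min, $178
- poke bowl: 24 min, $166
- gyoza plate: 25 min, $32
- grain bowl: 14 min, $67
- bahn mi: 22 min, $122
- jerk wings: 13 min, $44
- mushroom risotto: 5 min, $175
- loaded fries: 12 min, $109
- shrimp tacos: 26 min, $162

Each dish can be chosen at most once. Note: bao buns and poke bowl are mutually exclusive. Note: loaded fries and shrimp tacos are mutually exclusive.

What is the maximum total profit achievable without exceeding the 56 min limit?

By profit per min: mushroom risotto 35.00, lamb kofta 10.47, loaded fries 9.08 lead.
Lamb kofta + bahn mi + mushroom risotto + loaded fries uses 56 of the 56 min and totals 584.

584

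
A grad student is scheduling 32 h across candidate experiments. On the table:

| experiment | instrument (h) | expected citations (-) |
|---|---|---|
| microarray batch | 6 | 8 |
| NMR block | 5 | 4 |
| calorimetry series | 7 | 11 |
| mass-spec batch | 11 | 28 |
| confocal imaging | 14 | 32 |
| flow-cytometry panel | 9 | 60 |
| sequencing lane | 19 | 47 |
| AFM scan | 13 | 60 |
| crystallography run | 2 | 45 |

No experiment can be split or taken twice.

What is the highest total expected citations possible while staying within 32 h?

Calorimetry series + flow-cytometry panel + AFM scan + crystallography run uses 31 of the 32 h and totals 176.
Next best is microarray batch + flow-cytometry panel + AFM scan + crystallography run at 173 (30 h) — short by 3.

176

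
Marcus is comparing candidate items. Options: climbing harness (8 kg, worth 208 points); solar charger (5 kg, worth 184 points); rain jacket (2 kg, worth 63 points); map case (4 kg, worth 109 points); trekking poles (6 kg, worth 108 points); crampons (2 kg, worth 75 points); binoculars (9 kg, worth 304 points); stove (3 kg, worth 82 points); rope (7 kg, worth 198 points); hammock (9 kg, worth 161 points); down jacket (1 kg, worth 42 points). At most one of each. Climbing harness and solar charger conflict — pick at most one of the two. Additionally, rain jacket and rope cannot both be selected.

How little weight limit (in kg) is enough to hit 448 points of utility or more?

Minimise kg subject to total utility ≥ 448.
solar charger + binoculars: 488 utility at 14 kg.
No combination under 14 kg hits 448.

14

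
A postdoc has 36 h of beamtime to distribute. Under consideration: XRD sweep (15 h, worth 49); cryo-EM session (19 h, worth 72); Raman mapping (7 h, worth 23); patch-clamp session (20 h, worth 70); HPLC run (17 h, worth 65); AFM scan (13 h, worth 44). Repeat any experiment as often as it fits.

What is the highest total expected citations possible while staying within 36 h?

137

The ratio heuristic lands on 2×HPLC run (130) but leaves 2 h idle.
Dropping HPLC run frees 17 h; slotting in cryo-EM session (19 h) lifts the total to 137 at 36 h.
Every other selection either busts 36 h or fails to beat 137.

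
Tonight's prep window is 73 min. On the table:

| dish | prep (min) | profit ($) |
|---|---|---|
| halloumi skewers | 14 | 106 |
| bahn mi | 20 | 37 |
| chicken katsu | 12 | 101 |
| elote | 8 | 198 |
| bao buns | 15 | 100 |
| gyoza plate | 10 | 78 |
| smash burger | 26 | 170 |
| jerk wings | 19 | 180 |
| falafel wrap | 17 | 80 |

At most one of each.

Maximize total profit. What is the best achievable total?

Taking the top-ratio dishes first gives halloumi skewers + chicken katsu + elote + gyoza plate + jerk wings for 663 (63 min).
Dropping gyoza plate frees 10 min; slotting in bao buns (15 min) lifts the total to 685 at 68 min.

685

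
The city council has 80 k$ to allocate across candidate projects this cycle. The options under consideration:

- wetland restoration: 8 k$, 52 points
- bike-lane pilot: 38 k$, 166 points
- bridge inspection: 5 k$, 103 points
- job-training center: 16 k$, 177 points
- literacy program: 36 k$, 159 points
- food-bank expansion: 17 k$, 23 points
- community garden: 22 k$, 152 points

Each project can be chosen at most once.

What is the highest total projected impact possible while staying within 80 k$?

591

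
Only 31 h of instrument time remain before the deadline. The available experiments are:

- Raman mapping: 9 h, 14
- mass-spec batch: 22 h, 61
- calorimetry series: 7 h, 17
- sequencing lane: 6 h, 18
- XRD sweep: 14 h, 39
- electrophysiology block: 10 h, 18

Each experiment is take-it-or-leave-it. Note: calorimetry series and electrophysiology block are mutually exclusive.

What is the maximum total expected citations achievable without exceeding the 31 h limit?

79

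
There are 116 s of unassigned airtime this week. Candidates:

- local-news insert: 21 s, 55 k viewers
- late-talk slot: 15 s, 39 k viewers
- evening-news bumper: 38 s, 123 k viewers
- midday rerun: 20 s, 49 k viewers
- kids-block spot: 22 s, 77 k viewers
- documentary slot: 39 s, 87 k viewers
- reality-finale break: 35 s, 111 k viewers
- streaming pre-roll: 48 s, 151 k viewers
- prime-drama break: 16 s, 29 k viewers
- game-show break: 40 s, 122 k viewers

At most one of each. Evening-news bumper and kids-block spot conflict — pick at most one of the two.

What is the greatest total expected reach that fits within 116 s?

356

Taking evening-news bumper + reality-finale break + game-show break: 113 s used, 356 in expected reach.
Nothing else feasible within 116 s beats 356.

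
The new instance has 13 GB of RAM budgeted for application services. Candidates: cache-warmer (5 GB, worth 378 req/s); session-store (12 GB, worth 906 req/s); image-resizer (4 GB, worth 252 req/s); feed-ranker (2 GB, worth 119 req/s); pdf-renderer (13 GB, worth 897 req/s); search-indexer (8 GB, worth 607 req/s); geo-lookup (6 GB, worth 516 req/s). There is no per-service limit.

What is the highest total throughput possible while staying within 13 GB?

1032

2×geo-lookup uses 12 of the 13 GB and totals 1032.
The spare 1 GB is too small for any remaining service, and no exchange beats 1032.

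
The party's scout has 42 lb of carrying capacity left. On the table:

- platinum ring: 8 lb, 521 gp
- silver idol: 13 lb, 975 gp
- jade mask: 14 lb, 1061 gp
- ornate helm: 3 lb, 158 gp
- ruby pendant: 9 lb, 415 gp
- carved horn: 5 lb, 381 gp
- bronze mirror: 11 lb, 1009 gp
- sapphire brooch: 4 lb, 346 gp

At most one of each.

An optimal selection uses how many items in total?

4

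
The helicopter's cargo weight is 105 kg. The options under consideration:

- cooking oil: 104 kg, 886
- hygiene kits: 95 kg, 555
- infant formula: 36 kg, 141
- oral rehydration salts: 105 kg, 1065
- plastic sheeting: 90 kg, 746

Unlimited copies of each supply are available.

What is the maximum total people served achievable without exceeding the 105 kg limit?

1065

By people served per kg: oral rehydration salts 10.14, cooking oil 8.52, plastic sheeting 8.29 lead.
Taking oral rehydration salts: 105 kg used, 1065 in people served.
No other feasible combination exceeds 1065.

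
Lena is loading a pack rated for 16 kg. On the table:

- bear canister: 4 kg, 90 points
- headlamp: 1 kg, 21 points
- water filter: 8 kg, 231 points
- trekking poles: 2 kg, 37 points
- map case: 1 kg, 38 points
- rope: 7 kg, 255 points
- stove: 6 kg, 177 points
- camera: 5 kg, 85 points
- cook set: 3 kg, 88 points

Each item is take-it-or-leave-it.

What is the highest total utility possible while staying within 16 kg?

524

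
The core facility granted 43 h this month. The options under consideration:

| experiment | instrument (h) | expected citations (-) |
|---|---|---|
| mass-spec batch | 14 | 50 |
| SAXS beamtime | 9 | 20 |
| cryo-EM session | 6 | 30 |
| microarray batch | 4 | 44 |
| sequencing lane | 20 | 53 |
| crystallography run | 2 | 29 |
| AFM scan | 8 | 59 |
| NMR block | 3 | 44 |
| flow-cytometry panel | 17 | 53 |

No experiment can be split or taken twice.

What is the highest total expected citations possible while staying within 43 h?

259

Density check — NMR block 14.67, crystallography run 14.50, microarray batch 11.00, AFM scan 7.38 are the best per h.
A density-first pass picks mass-spec batch + cryo-EM session + microarray batch + crystallography run + AFM scan + NMR block — 256 at 37 h.
Replace mass-spec batch with sequencing lane: the trade gains 3 net, giving 259 at 43 h.
Cryo-EM session + microarray batch + crystallography run + AFM scan + NMR block + flow-cytometry panel (40 h) also reaches 259 — a tie, but nothing goes higher.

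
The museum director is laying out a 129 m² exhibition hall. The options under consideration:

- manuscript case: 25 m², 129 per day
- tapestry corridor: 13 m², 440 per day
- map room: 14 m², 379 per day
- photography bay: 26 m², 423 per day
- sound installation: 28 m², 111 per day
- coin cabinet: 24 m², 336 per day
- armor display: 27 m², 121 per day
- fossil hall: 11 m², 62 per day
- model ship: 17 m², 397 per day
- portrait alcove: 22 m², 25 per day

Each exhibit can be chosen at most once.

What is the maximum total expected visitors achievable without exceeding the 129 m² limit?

Density check — tapestry corridor 33.85, map room 27.07, model ship 23.35, photography bay 16.27 are the best per m².
Greedy by ratio would take tapestry corridor + map room + photography bay + coin cabinet + fossil hall + model ship + portrait alcove: 127 m² used, total 2062.
Dropping fossil hall and portrait alcove frees 33 m²; slotting in manuscript case (25 m²) lifts the total to 2104 at 119 m².

2104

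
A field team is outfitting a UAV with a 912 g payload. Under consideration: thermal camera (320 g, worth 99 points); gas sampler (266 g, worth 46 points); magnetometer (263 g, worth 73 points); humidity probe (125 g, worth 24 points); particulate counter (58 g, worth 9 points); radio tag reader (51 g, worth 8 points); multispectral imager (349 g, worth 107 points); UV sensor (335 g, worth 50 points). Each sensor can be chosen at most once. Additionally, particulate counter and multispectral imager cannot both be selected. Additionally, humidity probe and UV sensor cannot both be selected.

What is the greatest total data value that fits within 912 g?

238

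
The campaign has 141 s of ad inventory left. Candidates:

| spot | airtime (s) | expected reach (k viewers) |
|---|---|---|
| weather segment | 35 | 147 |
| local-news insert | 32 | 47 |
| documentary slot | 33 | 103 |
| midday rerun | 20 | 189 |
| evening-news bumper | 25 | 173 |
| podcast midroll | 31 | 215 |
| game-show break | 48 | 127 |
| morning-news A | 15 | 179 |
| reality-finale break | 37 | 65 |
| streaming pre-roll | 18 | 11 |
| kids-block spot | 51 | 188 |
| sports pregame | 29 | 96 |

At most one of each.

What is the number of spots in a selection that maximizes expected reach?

The maximum expected reach within 141 s is 903.
weather segment + midday rerun + evening-news bumper + podcast midroll + morning-news A hits 903 at 126 s.
Every optimal selection uses 5 spots.

5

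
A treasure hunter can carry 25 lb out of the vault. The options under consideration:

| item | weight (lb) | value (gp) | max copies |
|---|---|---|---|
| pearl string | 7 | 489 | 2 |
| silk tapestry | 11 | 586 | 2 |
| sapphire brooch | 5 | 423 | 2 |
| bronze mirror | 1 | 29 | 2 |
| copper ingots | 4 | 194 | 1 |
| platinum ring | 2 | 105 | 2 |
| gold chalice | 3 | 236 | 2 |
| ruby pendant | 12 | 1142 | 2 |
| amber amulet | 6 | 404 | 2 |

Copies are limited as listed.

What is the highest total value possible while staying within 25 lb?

Best packing: bronze mirror + 2×ruby pendant — 25 lb, 2313 total.
No other feasible combination exceeds 2313.

2313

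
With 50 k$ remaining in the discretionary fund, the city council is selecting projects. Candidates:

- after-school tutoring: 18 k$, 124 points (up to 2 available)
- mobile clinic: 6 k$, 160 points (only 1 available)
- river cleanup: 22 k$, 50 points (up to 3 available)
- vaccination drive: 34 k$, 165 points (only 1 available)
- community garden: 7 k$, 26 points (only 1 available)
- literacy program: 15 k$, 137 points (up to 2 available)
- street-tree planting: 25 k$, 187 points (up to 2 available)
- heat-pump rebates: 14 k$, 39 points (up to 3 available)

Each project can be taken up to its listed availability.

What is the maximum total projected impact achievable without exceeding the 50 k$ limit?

Taking the top-ratio projects first gives mobile clinic + community garden + 2×literacy program for 460 (43 k$).
Dropping community garden and literacy program frees 22 k$; slotting in street-tree planting (25 k$) lifts the total to 484 at 46 k$.
That's the maximum — no swap from here does better than 484.

484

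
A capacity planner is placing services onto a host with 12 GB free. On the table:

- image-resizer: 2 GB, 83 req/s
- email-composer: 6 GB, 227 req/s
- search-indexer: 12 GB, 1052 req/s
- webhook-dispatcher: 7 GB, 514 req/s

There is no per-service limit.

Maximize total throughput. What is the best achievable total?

1052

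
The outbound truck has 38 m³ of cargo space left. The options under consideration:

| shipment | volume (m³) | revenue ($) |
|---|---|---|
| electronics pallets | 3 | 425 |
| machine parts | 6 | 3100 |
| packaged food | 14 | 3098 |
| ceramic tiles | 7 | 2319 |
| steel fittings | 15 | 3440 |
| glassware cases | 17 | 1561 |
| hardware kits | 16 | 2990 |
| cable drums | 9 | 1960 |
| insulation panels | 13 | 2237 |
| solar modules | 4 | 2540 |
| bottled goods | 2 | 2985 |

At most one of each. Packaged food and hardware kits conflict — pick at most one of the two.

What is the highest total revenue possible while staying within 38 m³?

By revenue per m³: bottled goods 1492.50, solar modules 635.00, machine parts 516.67 lead.
Best packing: electronics pallets + machine parts + ceramic tiles + steel fittings + solar modules + bottled goods — 37 m³, 14809 total.

14809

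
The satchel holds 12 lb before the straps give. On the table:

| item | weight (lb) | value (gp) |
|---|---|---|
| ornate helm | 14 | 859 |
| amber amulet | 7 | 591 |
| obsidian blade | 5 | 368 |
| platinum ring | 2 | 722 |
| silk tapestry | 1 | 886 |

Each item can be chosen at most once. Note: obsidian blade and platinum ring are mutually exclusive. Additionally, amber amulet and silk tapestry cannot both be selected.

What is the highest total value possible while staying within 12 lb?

1608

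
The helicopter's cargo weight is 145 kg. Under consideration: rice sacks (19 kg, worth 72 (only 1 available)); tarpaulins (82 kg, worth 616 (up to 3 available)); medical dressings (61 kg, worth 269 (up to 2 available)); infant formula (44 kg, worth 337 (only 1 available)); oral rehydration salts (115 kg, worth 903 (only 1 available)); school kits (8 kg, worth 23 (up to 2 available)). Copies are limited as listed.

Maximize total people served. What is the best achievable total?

1025

Ranking by ratio (people served/kg): oral rehydration salts 7.85, infant formula 7.66, tarpaulins 7.51, medical dressings 4.41.
Taking the top-ratio supplies first gives rice sacks + oral rehydration salts + school kits for 998 (142 kg).
Dropping oral rehydration salts and school kits frees 123 kg; slotting in tarpaulins + infant formula (126 kg) lifts the total to 1025 at 145 kg.
That's the maximum — no swap from here does better than 1025.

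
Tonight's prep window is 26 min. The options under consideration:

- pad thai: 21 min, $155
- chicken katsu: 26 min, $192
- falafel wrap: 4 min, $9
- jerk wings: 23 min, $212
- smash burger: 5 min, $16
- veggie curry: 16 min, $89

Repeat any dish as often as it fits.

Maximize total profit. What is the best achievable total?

212

By profit per min: jerk wings 9.22, chicken katsu 7.38, pad thai 7.38 lead.
The ratio ordering already packs tightly: jerk wings, 23 min, 212.
Every other selection either busts 26 min or fails to beat 212.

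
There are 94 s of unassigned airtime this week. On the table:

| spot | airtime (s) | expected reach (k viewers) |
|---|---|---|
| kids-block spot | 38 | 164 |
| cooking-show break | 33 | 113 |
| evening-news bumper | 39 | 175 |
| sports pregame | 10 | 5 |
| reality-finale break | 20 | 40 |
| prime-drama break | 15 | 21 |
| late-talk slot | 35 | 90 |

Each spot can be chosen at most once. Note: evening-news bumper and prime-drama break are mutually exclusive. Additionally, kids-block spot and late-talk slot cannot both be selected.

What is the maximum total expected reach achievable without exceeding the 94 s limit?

Best packing: kids-block spot + evening-news bumper + sports pregame — 87 s, 344 total.
Runner-up kids-block spot + evening-news bumper tops out at 339.

344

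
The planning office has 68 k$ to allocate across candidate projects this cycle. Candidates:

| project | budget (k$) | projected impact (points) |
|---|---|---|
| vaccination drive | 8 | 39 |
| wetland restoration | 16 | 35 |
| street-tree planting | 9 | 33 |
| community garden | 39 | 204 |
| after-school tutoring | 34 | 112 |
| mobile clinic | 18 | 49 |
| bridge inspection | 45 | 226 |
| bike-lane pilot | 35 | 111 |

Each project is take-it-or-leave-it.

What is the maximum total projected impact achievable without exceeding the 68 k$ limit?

Greedy by ratio would take vaccination drive + street-tree planting + community garden: 56 k$ used, total 276.
Replace community garden with bridge inspection: the trade gains 22 net, giving 298 at 62 k$.

298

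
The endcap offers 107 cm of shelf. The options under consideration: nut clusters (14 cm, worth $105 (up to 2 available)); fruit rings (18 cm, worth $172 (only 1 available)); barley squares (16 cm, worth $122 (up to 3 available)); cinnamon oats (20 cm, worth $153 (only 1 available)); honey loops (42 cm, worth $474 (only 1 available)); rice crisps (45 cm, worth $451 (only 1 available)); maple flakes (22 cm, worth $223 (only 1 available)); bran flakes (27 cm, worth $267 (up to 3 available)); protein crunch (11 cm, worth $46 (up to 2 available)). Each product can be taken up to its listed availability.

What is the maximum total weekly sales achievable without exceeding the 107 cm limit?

1097

Greedy by ratio would take barley squares + honey loops + maple flakes + bran flakes: 107 cm used, total 1086.
Reworking the packing: fruit rings + honey loops + rice crisps uses 105 cm and improves the total to 1097.
Nothing else within 107 cm beats 1097.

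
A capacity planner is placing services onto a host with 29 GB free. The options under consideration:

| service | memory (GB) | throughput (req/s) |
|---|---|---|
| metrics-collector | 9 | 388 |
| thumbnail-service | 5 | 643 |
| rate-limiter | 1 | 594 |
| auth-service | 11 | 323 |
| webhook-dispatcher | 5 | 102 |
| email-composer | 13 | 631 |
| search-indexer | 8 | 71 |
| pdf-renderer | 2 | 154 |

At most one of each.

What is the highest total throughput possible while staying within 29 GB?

2256

Taking the top-ratio services first gives thumbnail-service + rate-limiter + webhook-dispatcher + email-composer + pdf-renderer for 2124 (26 GB).
Dropping webhook-dispatcher and pdf-renderer frees 7 GB; slotting in metrics-collector (9 GB) lifts the total to 2256 at 28 GB.
Next best is thumbnail-service + rate-limiter + webhook-dispatcher + email-composer + pdf-renderer at 2124 (26 GB) — short by 132.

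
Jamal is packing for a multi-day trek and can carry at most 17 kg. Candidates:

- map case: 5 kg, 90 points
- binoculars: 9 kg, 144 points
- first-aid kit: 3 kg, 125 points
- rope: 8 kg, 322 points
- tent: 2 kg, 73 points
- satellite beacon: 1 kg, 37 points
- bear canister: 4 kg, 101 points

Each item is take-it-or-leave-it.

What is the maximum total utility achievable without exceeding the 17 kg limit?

Filling by ratio: first-aid kit + rope + tent + satellite beacon for 557, with 3 kg left unused.
Dropping satellite beacon frees 1 kg; slotting in bear canister (4 kg) lifts the total to 621 at 17 kg.
The closest alternative, first-aid kit + rope + satellite beacon + bear canister, reaches only 585.

621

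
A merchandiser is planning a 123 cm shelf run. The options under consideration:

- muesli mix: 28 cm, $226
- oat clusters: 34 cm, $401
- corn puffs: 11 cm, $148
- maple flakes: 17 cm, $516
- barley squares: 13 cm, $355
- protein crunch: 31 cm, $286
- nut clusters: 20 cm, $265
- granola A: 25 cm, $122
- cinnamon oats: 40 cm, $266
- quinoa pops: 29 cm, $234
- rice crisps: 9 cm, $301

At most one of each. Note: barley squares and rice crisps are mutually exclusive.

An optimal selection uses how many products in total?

6

Best achievable weekly sales is 1917.
oat clusters + corn puffs + maple flakes + protein crunch + nut clusters + rice crisps hits 1917 at 122 cm.
Any selection reaching 1917 contains exactly 6 products.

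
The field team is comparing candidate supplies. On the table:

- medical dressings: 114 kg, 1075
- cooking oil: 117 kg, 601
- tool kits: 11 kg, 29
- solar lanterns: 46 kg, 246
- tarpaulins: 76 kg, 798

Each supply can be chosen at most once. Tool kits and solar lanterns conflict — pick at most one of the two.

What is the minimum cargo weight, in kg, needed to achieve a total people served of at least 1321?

Need the lightest bundle worth ≥ 1321.
medical dressings + solar lanterns reaches 1321 using 160 kg.
Any bundle with less than 160 kg falls short of 1321.

160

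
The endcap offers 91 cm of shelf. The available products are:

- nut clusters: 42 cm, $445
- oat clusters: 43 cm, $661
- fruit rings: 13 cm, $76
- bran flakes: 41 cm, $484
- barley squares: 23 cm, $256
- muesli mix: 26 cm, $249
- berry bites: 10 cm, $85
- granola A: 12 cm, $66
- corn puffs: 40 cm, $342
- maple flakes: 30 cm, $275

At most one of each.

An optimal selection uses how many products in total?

Optimal total is 1145.
One optimal bundle: oat clusters + bran flakes (84 cm).
Every optimal selection uses 2 products.

2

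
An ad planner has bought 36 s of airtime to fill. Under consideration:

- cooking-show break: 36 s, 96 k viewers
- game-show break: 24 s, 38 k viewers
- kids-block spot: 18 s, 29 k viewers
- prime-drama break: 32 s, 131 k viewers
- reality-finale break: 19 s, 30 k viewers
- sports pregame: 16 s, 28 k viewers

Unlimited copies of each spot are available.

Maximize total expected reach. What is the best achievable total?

Prime-drama break uses 32 of the 36 s and totals 131.
Nothing else within 36 s beats 131.

131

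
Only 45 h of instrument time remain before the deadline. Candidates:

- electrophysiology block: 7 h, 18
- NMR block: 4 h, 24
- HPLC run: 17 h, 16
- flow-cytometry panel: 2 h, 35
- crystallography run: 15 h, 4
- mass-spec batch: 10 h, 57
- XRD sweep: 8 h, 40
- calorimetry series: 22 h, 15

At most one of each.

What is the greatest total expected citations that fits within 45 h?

By expected citations per h: flow-cytometry panel 17.50, NMR block 6.00, mass-spec batch 5.70, XRD sweep 5.00 lead.
The ratio ordering already packs tightly: electrophysiology block + NMR block + flow-cytometry panel + mass-spec batch + XRD sweep, 31 h, 174.

174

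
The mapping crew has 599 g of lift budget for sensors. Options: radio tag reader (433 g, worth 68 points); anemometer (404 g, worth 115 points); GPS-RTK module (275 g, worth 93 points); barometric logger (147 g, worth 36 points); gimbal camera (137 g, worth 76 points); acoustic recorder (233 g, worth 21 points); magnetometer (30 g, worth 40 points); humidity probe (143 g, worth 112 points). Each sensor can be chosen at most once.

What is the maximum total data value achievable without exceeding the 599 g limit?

Best packing: GPS-RTK module + gimbal camera + magnetometer + humidity probe — 585 g, 321 total.
The closest alternative, GPS-RTK module + gimbal camera + humidity probe, reaches only 281.

321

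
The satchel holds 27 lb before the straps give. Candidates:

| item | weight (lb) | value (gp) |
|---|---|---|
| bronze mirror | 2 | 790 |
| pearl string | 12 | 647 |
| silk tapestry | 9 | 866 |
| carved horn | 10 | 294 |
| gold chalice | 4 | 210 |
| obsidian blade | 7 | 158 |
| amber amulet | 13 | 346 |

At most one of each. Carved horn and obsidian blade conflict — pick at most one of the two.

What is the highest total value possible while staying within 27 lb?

2513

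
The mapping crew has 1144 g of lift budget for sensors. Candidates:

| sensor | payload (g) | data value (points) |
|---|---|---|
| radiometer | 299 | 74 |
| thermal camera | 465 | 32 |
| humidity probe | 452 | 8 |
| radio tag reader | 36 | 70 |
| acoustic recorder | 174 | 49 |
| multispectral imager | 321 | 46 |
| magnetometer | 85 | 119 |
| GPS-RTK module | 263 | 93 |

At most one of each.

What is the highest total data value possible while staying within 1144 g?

405

Taking radiometer + radio tag reader + acoustic recorder + magnetometer + GPS-RTK module: 857 g used, 405 in data value.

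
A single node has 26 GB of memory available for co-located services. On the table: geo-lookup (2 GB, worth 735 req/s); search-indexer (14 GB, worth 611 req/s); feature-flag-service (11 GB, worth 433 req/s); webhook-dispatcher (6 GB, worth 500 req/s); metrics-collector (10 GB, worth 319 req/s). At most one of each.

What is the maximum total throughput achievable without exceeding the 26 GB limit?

By throughput per GB: geo-lookup 367.50, webhook-dispatcher 83.33, search-indexer 43.64, feature-flag-service 39.36 lead.
Taking geo-lookup + search-indexer + webhook-dispatcher: 22 GB used, 1846 in throughput.

1846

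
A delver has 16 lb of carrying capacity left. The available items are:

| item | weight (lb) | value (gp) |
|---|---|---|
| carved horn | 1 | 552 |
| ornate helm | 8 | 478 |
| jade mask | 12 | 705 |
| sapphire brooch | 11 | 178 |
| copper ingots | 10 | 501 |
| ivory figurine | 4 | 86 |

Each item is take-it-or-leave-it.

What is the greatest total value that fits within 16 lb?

Ranking by ratio (value/lb): carved horn 552.00, ornate helm 59.75, jade mask 58.75.
Greedy by ratio would take carved horn + ornate helm + ivory figurine: 13 lb used, total 1116.
Dropping ornate helm and ivory figurine frees 12 lb; slotting in jade mask (12 lb) lifts the total to 1257 at 13 lb.
Next best is carved horn + copper ingots + ivory figurine at 1139 (15 lb) — short by 118.

1257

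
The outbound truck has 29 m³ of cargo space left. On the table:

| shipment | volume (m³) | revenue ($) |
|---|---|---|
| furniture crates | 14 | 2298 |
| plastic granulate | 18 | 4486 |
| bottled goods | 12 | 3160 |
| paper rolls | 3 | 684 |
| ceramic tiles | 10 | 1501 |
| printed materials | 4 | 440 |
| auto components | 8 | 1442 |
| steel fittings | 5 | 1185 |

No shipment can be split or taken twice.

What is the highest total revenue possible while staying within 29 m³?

6612

By revenue per m³: bottled goods 263.33, plastic granulate 249.22, steel fittings 237.00, paper rolls 228.00 lead.
The ratio heuristic lands on bottled goods + paper rolls + auto components + steel fittings (6471) but leaves 1 m³ idle.
The 17 m³ tied up in bottled goods and steel fittings is better spent on plastic granulate — total rises to 6612 (29 m³).
Next best is bottled goods + paper rolls + auto components + steel fittings at 6471 (28 m³) — short by 141.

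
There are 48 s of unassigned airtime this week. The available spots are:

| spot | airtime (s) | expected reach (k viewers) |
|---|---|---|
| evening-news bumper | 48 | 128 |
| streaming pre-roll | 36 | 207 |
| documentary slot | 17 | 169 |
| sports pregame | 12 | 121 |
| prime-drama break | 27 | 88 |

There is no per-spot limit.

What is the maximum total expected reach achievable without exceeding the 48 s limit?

484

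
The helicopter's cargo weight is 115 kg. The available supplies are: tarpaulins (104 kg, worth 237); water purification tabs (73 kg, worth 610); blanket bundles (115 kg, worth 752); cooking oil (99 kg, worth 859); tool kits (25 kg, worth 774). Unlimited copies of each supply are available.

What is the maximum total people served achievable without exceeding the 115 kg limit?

3096

4×tool kits uses 100 of the 115 kg and totals 3096.
The spare 15 kg is too small for any remaining supply, and no exchange beats 3096.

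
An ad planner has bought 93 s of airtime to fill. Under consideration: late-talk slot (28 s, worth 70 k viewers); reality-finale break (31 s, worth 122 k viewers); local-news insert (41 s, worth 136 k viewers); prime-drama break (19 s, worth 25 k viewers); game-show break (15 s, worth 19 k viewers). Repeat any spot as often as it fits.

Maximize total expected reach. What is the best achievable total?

366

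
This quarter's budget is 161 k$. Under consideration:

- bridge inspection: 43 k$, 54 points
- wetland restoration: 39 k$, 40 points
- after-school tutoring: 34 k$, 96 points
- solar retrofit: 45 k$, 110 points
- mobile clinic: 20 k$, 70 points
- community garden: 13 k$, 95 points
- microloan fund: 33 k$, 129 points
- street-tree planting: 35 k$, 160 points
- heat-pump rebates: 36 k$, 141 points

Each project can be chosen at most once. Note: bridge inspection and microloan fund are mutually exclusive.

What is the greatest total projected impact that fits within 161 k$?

621

By projected impact per k$: community garden 7.31, street-tree planting 4.57, heat-pump rebates 3.92, microloan fund 3.91 lead.
Greedy by ratio would take mobile clinic + community garden + microloan fund + street-tree planting + heat-pump rebates: 137 k$ used, total 595.
The 20 k$ tied up in mobile clinic is better spent on after-school tutoring — total rises to 621 (151 k$).
An exhaustive check of the 512 subsets confirms 621.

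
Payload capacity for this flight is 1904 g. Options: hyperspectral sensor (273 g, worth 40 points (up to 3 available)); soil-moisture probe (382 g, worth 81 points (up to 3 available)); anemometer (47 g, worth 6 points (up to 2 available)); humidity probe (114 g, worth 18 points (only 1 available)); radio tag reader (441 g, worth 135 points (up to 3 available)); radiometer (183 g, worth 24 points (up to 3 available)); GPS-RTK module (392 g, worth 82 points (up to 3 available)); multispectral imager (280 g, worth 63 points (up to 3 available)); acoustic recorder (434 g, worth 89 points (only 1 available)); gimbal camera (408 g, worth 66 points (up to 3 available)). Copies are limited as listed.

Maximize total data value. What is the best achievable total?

531

Taking 3×radio tag reader + 2×multispectral imager: 1883 g used, 531 in data value.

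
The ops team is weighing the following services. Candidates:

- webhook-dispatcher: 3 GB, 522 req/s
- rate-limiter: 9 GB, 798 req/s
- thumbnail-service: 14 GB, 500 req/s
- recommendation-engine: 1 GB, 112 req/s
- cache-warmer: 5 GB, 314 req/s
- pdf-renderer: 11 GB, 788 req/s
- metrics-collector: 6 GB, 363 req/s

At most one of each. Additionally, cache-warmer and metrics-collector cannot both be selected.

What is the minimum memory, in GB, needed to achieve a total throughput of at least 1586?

Need the lightest bundle worth ≥ 1586.
webhook-dispatcher + rate-limiter + cache-warmer reaches 1634 using 17 GB.
No combination under 17 GB hits 1586.

17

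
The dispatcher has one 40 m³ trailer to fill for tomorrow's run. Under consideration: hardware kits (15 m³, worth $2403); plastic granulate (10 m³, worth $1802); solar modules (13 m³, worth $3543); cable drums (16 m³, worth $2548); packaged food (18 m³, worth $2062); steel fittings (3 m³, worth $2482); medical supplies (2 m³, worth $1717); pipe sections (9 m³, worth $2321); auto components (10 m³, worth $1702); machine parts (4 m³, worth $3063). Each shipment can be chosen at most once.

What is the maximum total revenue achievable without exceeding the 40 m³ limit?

By revenue per m³: medical supplies 858.50, steel fittings 827.33, machine parts 765.75, solar modules 272.54 lead.
Filling by ratio: solar modules + steel fittings + medical supplies + pipe sections + machine parts for 13126, with 9 m³ left unused.
The 9 m³ tied up in pipe sections is better spent on cable drums — total rises to 13353 (38 m³).
The closest alternative, plastic granulate + solar modules + steel fittings + pipe sections + machine parts, reaches only 13211.

13353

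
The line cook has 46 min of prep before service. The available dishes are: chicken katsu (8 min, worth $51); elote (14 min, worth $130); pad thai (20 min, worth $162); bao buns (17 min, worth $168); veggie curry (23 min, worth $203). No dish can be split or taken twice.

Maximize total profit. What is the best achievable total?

The ratio heuristic lands on chicken katsu + elote + bao buns (349) but leaves 7 min idle.
Replace bao buns with veggie curry: the trade gains 35 net, giving 384 at 45 min.
The closest alternative, chicken katsu + pad thai + bao buns, reaches only 381.

384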